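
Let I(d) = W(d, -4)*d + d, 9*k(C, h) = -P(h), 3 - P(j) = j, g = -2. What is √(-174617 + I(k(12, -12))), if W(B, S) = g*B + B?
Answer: I*√1571593/3 ≈ 417.88*I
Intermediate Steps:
P(j) = 3 - j
W(B, S) = -B (W(B, S) = -2*B + B = -B)
k(C, h) = -⅓ + h/9 (k(C, h) = (-(3 - h))/9 = (-3 + h)/9 = -⅓ + h/9)
I(d) = d - d² (I(d) = (-d)*d + d = -d² + d = d - d²)
√(-174617 + I(k(12, -12))) = √(-174617 + (-⅓ + (⅑)*(-12))*(1 - (-⅓ + (⅑)*(-12)))) = √(-174617 + (-⅓ - 4/3)*(1 - (-⅓ - 4/3))) = √(-174617 - 5*(1 - 1*(-5/3))/3) = √(-174617 - 5*(1 + 5/3)/3) = √(-174617 - 5/3*8/3) = √(-174617 - 40/9) = √(-1571593/9) = I*√1571593/3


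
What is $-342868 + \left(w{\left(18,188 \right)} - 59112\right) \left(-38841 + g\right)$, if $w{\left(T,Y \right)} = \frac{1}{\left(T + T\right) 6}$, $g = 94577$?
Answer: $- \frac{88965244133}{27} \approx -3.295 \cdot 10^{9}$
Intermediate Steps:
$w{\left(T,Y \right)} = \frac{1}{12 T}$ ($w{\left(T,Y \right)} = \frac{1}{2 T 6} = \frac{1}{12 T}$)
$-342868 + \left(w{\left(18,188 \right)} - 59112\right) \left(-38841 + g\right) = -342868 + \left(\frac{1}{12 \cdot 18} - 59112\right) \left(-38841 + 94577\right) = -342868 + \left(\frac{1}{12} \cdot \frac{1}{18} - 59112\right) 55736 = -342868 + \left(\frac{1}{216} - 59112\right) 55736 = -342868 - \frac{88955986697}{27} = - \frac{88965244133}{27}$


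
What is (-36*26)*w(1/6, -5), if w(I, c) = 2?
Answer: -1872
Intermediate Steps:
(-36*26)*w(1/6, -5) = -36*26*2 = -936*2 = -1872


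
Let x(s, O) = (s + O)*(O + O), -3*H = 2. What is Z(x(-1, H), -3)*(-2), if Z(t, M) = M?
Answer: 6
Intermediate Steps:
H = -2/3 (H = -1/3*2 = -2/3 ≈ -0.66667)
x(s, O) = 2*O*(O + s) (x(s, O) = (O + s)*(2*O) = 2*O*(O + s))
Z(x(-1, H), -3)*(-2) = -3*(-2) = 6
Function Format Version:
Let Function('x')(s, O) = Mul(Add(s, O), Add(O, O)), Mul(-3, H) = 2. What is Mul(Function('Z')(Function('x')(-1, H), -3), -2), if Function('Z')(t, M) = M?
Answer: 6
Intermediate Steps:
H = Rational(-2, 3) (H = Mul(Rational(-1, 3), 2) = Rational(-2, 3) ≈ -0.66667)
Function('x')(s, O) = Mul(2, O, Add(O, s)) (Function('x')(s, O) = Mul(Add(O, s), Mul(2, O)) = Mul(2, O, Add(O, s)))
Mul(Function('Z')(Function('x')(-1, H), -3), -2) = Mul(-3, -2) = 6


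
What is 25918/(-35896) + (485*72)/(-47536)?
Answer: -77672699/53323508 ≈ -1.4566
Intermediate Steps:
25918/(-35896) + (485*72)/(-47536) = 25918*(-1/35896) + 34920*(-1/47536) = -12959/17948 - 4365/5942 = -77672699/53323508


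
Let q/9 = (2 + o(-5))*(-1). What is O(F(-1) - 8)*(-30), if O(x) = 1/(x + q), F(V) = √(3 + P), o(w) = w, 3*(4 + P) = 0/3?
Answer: -285/181 + 15*I/181 ≈ -1.5746 + 0.082873*I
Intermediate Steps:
P = -4 (P = -4 + (0/3)/3 = -4 + (0*(⅓))/3 = -4 + (⅓)*0 = -4 + 0 = -4)
F(V) = I (F(V) = √(3 - 4) = √(-1) = I)
q = 27 (q = 9*((2 - 5)*(-1)) = 9*(-3*(-1)) = 9*3 = 27)
O(x) = 1/(27 + x) (O(x) = 1/(x + 27) = 1/(27 + x))
O(F(-1) - 8)*(-30) = -30/(27 + (I - 8)) = -30/(27 + (-8 + I)) = -30/(19 + I) = ((19 - I)/362)*(-30) = -15*(19 - I)/181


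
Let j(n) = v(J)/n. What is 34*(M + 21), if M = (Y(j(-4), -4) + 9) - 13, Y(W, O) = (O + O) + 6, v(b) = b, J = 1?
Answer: 510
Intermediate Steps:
j(n) = 1/n
Y(W, O) = 6 + 2*O (Y(W, O) = 2*O + 6 = 6 + 2*O)
M = -6 (M = ((6 + 2*(-4)) + 9) - 13 = ((6 - 8) + 9) - 13 = (-2 + 9) - 13 = 7 - 13 = -6)
34*(M + 21) = 34*(-6 + 21) = 34*15 = 510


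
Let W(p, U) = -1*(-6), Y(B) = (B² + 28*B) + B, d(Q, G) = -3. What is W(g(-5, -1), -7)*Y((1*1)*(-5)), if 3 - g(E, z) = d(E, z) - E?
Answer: -720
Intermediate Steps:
Y(B) = B² + 29*B
g(E, z) = 6 + E (g(E, z) = 3 - (-3 - E) = 3 + (3 + E) = 6 + E)
W(p, U) = 6
W(g(-5, -1), -7)*Y((1*1)*(-5)) = 6*(((1*1)*(-5))*(29 + (1*1)*(-5))) = 6*((1*(-5))*(29 + 1*(-5))) = 6*(-5*(29 - 5)) = 6*(-5*24) = 6*(-120) = -720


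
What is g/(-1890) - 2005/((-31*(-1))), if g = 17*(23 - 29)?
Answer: -631048/9765 ≈ -64.623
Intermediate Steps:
g = -102 (g = 17*(-6) = -102)
g/(-1890) - 2005/((-31*(-1))) = -102/(-1890) - 2005/((-31*(-1))) = -102*(-1/1890) - 2005/31 = 17/315 - 2005*1/31 = 17/315 - 2005/31 = -631048/9765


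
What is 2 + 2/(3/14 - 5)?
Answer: 106/67 ≈ 1.5821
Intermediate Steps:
2 + 2/(3/14 - 5) = 2 + 2/(-67/14) = 2 + 2*(-14/67) = 2 - 28/67 = 106/67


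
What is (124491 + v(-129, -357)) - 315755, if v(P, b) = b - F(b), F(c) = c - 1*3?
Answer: -191261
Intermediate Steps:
F(c) = -3 + c (F(c) = c - 3 = -3 + c)
v(P, b) = 3 (v(P, b) = b - (-3 + b) = b + (3 - b) = 3)
(124491 + v(-129, -357)) - 315755 = (124491 + 3) - 315755 = 124494 - 315755 = -191261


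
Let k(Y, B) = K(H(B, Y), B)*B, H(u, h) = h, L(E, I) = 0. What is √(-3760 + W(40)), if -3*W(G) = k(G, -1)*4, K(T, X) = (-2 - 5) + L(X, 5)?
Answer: 2*I*√8481/3 ≈ 61.395*I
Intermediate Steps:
K(T, X) = -7 (K(T, X) = (-2 - 5) + 0 = -7 + 0 = -7)
k(Y, B) = -7*B
W(G) = -28/3 (W(G) = -(-7*(-1))*4/3 = -7*4/3 = -⅓*28 = -28/3)
√(-3760 + W(40)) = √(-3760 - 28/3) = √(-11308/3) = 2*I*√8481/3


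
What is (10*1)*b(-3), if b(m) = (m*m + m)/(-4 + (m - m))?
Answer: -15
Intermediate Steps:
b(m) = -m/4 - m²/4 (b(m) = (m² + m)/(-4 + 0) = (m + m²)/(-4) = (m + m²)*(-¼) = -m/4 - m²/4)
(10*1)*b(-3) = (10*1)*(-¼*(-3)*(1 - 3)) = 10*(-¼*(-3)*(-2)) = 10*(-3/2) = -15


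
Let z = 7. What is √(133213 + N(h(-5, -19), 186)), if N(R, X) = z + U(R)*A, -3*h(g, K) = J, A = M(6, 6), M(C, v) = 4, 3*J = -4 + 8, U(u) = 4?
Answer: 6*√3701 ≈ 365.02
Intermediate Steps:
J = 4/3 (J = (-4 + 8)/3 = (⅓)*4 = 4/3 ≈ 1.3333)
A = 4
h(g, K) = -4/9 (h(g, K) = -⅓*4/3 = -4/9)
N(R, X) = 23 (N(R, X) = 7 + 4*4 = 7 + 16 = 23)
√(133213 + N(h(-5, -19), 186)) = √(133213 + 23) = √133236 = 6*√3701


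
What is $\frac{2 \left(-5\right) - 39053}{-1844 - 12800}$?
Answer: $\frac{39063}{14644} \approx 2.6675$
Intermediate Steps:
$\frac{2 \left(-5\right) - 39053}{-1844 - 12800} = \frac{-10 - 39053}{-14644} = \left(-39063\right) \left(- \frac{1}{14644}\right) = \frac{39063}{14644}$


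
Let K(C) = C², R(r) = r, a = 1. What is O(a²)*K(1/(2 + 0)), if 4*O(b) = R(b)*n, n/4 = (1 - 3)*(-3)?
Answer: 3/2 ≈ 1.5000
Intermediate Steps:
n = 24 (n = 4*((1 - 3)*(-3)) = 4*(-2*(-3)) = 4*6 = 24)
O(b) = 6*b (O(b) = (b*24)/4 = (24*b)/4 = 6*b)
O(a²)*K(1/(2 + 0)) = (6*1²)*(1/(2 + 0))² = (6*1)*(1/2)² = 6*(½)² = 6*(¼) = 3/2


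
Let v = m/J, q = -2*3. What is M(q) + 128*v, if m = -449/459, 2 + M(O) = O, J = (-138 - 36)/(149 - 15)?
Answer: 3531160/39933 ≈ 88.427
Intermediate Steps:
J = -87/67 (J = -174/134 = -174*1/134 = -87/67 ≈ -1.2985)
q = -6
M(O) = -2 + O
m = -449/459 (m = -449*1/459 = -449/459 ≈ -0.97821)
v = 30083/39933 (v = -449/(459*(-87/67)) = -449/459*(-67/87) = 30083/39933 ≈ 0.75334)
M(q) + 128*v = (-2 - 6) + 128*(30083/39933) = -8 + 3850624/39933 = 3531160/39933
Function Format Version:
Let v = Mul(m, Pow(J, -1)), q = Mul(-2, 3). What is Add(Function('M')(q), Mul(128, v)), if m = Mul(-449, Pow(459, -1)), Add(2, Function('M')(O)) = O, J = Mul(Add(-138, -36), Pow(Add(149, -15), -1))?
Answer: Rational(3531160, 39933) ≈ 88.427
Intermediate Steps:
J = Rational(-87, 67) (J = Mul(-174, Pow(134, -1)) = Mul(-174, Rational(1, 134)) = Rational(-87, 67) ≈ -1.2985)
q = -6
Function('M')(O) = Add(-2, O)
m = Rational(-449, 459) (m = Mul(-449, Rational(1, 459)) = Rational(-449, 459) ≈ -0.97821)
v = Rational(30083, 39933) (v = Mul(Rational(-449, 459), Pow(Rational(-87, 67), -1)) = Mul(Rational(-449, 459), Rational(-67, 87)) = Rational(30083, 39933) ≈ 0.75334)
Add(Function('M')(q), Mul(128, v)) = Add(Add(-2, -6), Mul(128, Rational(30083, 39933))) = Add(-8, Rational(3850624, 39933)) = Rational(3531160, 39933)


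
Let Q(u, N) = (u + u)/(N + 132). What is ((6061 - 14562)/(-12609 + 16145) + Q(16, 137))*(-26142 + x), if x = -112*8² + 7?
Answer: 4258115703/55952 ≈ 76103.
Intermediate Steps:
Q(u, N) = 2*u/(132 + N) (Q(u, N) = (2*u)/(132 + N) = 2*u/(132 + N))
x = -7161 (x = -112*64 + 7 = -7168 + 7 = -7161)
((6061 - 14562)/(-12609 + 16145) + Q(16, 137))*(-26142 + x) = ((6061 - 14562)/(-12609 + 16145) + 2*16/(132 + 137))*(-26142 - 7161) = (-8501/3536 + 2*16/269)*(-33303) = (-8501*1/3536 + 2*16*(1/269))*(-33303) = (-8501/3536 + 32/269)*(-33303) = -2173617/951184*(-33303) = 4258115703/55952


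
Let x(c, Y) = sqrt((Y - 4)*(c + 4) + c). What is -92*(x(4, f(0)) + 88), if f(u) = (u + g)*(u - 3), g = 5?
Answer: -8096 - 184*I*sqrt(37) ≈ -8096.0 - 1119.2*I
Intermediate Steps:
f(u) = (-3 + u)*(5 + u) (f(u) = (u + 5)*(u - 3) = (5 + u)*(-3 + u) = (-3 + u)*(5 + u))
x(c, Y) = sqrt(c + (-4 + Y)*(4 + c)) (x(c, Y) = sqrt((-4 + Y)*(4 + c) + c) = sqrt(c + (-4 + Y)*(4 + c)))
-92*(x(4, f(0)) + 88) = -92*(sqrt(-16 - 3*4 + 4*(-15 + 0**2 + 2*0) + (-15 + 0**2 + 2*0)*4) + 88) = -92*(sqrt(-16 - 12 + 4*(-15 + 0 + 0) + (-15 + 0 + 0)*4) + 88) = -92*(sqrt(-16 - 12 + 4*(-15) - 15*4) + 88) = -92*(sqrt(-16 - 12 - 60 - 60) + 88) = -92*(sqrt(-148) + 88) = -92*(2*I*sqrt(37) + 88) = -92*(88 + 2*I*sqrt(37)) = -8096 - 184*I*sqrt(37)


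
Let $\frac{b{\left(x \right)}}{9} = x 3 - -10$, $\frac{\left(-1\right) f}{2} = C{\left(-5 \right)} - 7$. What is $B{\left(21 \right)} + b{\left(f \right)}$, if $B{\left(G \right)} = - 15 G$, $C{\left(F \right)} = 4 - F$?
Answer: $-333$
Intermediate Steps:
$f = -4$ ($f = - 2 \left(\left(4 - -5\right) - 7\right) = - 2 \left(\left(4 + 5\right) - 7\right) = - 2 \left(9 - 7\right) = \left(-2\right) 2 = -4$)
$b{\left(x \right)} = 90 + 27 x$ ($b{\left(x \right)} = 9 \left(x 3 - -10\right) = 9 \left(3 x + 10\right) = 9 \left(10 + 3 x\right) = 90 + 27 x$)
$B{\left(21 \right)} + b{\left(f \right)} = \left(-15\right) 21 + \left(90 + 27 \left(-4\right)\right) = -315 + \left(90 - 108\right) = -315 - 18 = -333$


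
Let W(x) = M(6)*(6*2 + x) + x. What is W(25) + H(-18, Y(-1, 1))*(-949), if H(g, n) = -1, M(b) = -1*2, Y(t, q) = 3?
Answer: 900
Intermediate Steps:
M(b) = -2
W(x) = -24 - x (W(x) = -2*(6*2 + x) + x = -2*(12 + x) + x = (-24 - 2*x) + x = -24 - x)
W(25) + H(-18, Y(-1, 1))*(-949) = (-24 - 1*25) - 1*(-949) = (-24 - 25) + 949 = -49 + 949 = 900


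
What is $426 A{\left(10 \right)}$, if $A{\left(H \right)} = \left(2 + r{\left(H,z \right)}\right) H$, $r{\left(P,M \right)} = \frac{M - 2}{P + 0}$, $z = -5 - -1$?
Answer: $5964$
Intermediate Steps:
$z = -4$ ($z = -5 + 1 = -4$)
$r{\left(P,M \right)} = \frac{-2 + M}{P}$
$A{\left(H \right)} = H \left(2 - \frac{6}{H}\right)$ ($A{\left(H \right)} = \left(2 + \frac{-2 - 4}{H}\right) H = \left(2 + \frac{1}{H} \left(-6\right)\right) H = \left(2 - \frac{6}{H}\right) H = H \left(2 - \frac{6}{H}\right)$)
$426 A{\left(10 \right)} = 426 \left(-6 + 2 \cdot 10\right) = 426 \left(-6 + 20\right) = 426 \cdot 14 = 5964$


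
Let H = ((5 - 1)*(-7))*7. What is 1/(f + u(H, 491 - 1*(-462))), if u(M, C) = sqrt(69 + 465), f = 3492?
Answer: 582/2032255 - sqrt(534)/12193530 ≈ 0.00028449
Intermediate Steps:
H = -196 (H = (4*(-7))*7 = -28*7 = -196)
u(M, C) = sqrt(534)
1/(f + u(H, 491 - 1*(-462))) = 1/(3492 + sqrt(534))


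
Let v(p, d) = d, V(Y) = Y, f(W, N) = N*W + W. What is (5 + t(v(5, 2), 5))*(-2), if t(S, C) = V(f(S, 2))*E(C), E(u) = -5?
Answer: 50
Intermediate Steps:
f(W, N) = W + N*W
t(S, C) = -15*S (t(S, C) = (S*(1 + 2))*(-5) = (S*3)*(-5) = (3*S)*(-5) = -15*S)
(5 + t(v(5, 2), 5))*(-2) = (5 - 15*2)*(-2) = (5 - 30)*(-2) = -25*(-2) = 50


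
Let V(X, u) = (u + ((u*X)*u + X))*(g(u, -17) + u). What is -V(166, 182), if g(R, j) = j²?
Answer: -2589996972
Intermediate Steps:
V(X, u) = (289 + u)*(X + u + X*u²) (V(X, u) = (u + ((u*X)*u + X))*((-17)² + u) = (u + ((X*u)*u + X))*(289 + u) = (u + (X*u² + X))*(289 + u) = (u + (X + X*u²))*(289 + u) = (X + u + X*u²)*(289 + u) = (289 + u)*(X + u + X*u²))
-V(166, 182) = -(182² + 289*166 + 289*182 + 166*182 + 166*182³ + 289*166*182²) = -(33124 + 47974 + 52598 + 30212 + 166*6028568 + 289*166*33124) = -(33124 + 47974 + 52598 + 30212 + 1000742288 + 1589090776) = -1*2589996972 = -2589996972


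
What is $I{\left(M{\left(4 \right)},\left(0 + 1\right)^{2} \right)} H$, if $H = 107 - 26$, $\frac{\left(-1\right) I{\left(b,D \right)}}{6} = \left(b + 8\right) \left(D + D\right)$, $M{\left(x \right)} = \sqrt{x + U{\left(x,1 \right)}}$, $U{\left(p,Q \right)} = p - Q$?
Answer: $-7776 - 972 \sqrt{7} \approx -10348.0$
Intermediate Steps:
$M{\left(x \right)} = \sqrt{-1 + 2 x}$ ($M{\left(x \right)} = \sqrt{x + \left(x - 1\right)} = \sqrt{x + \left(-1 + x\right)} = \sqrt{-1 + 2 x}$)
$I{\left(b,D \right)} = - 12 D \left(8 + b\right)$ ($I{\left(b,D \right)} = - 6 \left(b + 8\right) \left(D + D\right) = - 6 \left(8 + b\right) 2 D = - 6 \cdot 2 D \left(8 + b\right) = - 12 D \left(8 + b\right)$)
$H = 81$ ($H = 107 - 26 = 81$)
$I{\left(M{\left(4 \right)},\left(0 + 1\right)^{2} \right)} H = - 12 \left(0 + 1\right)^{2} \left(8 + \sqrt{-1 + 2 \cdot 4}\right) 81 = - 12 \cdot 1^{2} \left(8 + \sqrt{-1 + 8}\right) 81 = \left(-12\right) 1 \left(8 + \sqrt{7}\right) 81 = \left(-96 - 12 \sqrt{7}\right) 81 = -7776 - 972 \sqrt{7}$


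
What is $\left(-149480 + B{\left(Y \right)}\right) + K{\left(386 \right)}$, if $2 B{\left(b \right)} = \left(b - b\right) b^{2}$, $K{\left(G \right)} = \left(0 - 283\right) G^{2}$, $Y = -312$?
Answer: $-42315348$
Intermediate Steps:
$K{\left(G \right)} = - 283 G^{2}$
$B{\left(b \right)} = 0$ ($B{\left(b \right)} = \frac{\left(b - b\right) b^{2}}{2} = \frac{0 b^{2}}{2} = \frac{1}{2} \cdot 0 = 0$)
$\left(-149480 + B{\left(Y \right)}\right) + K{\left(386 \right)} = \left(-149480 + 0\right) - 283 \cdot 386^{2} = -149480 - 42165868 = -42315348$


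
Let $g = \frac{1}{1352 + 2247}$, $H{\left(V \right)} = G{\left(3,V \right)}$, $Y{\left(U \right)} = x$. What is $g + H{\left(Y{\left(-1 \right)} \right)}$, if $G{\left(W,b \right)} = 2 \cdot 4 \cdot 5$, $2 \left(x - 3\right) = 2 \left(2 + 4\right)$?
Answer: $\frac{143961}{3599} \approx 40.0$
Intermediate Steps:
$x = 9$ ($x = 3 + \frac{2 \left(2 + 4\right)}{2} = 3 + \frac{2 \cdot 6}{2} = 3 + \frac{1}{2} \cdot 12 = 3 + 6 = 9$)
$Y{\left(U \right)} = 9$
$G{\left(W,b \right)} = 40$ ($G{\left(W,b \right)} = 2 \cdot 20 = 40$)
$H{\left(V \right)} = 40$
$g = \frac{1}{3599} \approx 0.00027785$
$g + H{\left(Y{\left(-1 \right)} \right)} = \frac{1}{3599} + 40 = \frac{143961}{3599}$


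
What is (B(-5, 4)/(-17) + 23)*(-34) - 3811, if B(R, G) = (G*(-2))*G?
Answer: -4657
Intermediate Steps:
B(R, G) = -2*G² (B(R, G) = (-2*G)*G = -2*G²)
(B(-5, 4)/(-17) + 23)*(-34) - 3811 = (-2*4²/(-17) + 23)*(-34) - 3811 = (-2*16*(-1/17) + 23)*(-34) - 3811 = (-32*(-1/17) + 23)*(-34) - 3811 = (32/17 + 23)*(-34) - 3811 = (423/17)*(-34) - 3811 = -846 - 3811 = -4657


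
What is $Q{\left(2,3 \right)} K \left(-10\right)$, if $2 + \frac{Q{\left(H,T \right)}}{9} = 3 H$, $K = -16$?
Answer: $5760$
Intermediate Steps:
$Q{\left(H,T \right)} = -18 + 27 H$ ($Q{\left(H,T \right)} = -18 + 9 \cdot 3 H = -18 + 27 H$)
$Q{\left(2,3 \right)} K \left(-10\right) = \left(-18 + 27 \cdot 2\right) \left(-16\right) \left(-10\right) = \left(-18 + 54\right) \left(-16\right) \left(-10\right) = 36 \left(-16\right) \left(-10\right) = \left(-576\right) \left(-10\right) = 5760$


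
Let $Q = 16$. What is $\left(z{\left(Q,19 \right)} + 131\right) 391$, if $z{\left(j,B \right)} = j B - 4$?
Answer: $168521$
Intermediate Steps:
$z{\left(j,B \right)} = -4 + B j$ ($z{\left(j,B \right)} = B j - 4 = -4 + B j$)
$\left(z{\left(Q,19 \right)} + 131\right) 391 = \left(\left(-4 + 19 \cdot 16\right) + 131\right) 391 = \left(\left(-4 + 304\right) + 131\right) 391 = \left(300 + 131\right) 391 = 431 \cdot 391 = 168521$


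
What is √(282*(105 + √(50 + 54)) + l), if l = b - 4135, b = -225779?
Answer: 2*√(-50076 + 141*√26) ≈ 444.33*I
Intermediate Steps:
l = -229914 (l = -225779 - 4135 = -229914)
√(282*(105 + √(50 + 54)) + l) = √(282*(105 + √(50 + 54)) - 229914) = √(282*(105 + √104) - 229914) = √(282*(105 + 2*√26) - 229914) = √((29610 + 564*√26) - 229914) = √(-200304 + 564*√26)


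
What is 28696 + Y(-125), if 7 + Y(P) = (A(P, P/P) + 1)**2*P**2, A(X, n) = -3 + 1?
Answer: 44314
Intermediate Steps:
A(X, n) = -2
Y(P) = -7 + P**2 (Y(P) = -7 + (-2 + 1)**2*P**2 = -7 + (-1)**2*P**2 = -7 + 1*P**2 = -7 + P**2)
28696 + Y(-125) = 28696 + (-7 + (-125)**2) = 28696 + (-7 + 15625) = 28696 + 15618 = 44314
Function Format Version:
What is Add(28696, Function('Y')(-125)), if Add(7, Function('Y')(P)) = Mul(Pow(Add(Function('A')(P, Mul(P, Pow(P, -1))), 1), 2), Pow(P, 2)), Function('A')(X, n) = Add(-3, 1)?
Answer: 44314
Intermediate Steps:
Function('A')(X, n) = -2
Function('Y')(P) = Add(-7, Pow(P, 2)) (Function('Y')(P) = Add(-7, Mul(Pow(Add(-2, 1), 2), Pow(P, 2))) = Add(-7, Mul(Pow(-1, 2), Pow(P, 2))) = Add(-7, Mul(1, Pow(P, 2))) = Add(-7, Pow(P, 2)))
Add(28696, Function('Y')(-125)) = Add(28696, Add(-7, Pow(-125, 2))) = Add(28696, Add(-7, 15625)) = Add(28696, 15618) = 44314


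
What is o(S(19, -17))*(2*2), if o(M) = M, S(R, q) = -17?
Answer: -68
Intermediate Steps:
o(S(19, -17))*(2*2) = -34*2 = -17*4 = -68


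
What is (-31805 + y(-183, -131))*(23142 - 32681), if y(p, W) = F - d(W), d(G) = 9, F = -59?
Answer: 304036547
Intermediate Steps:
y(p, W) = -68 (y(p, W) = -59 - 1*9 = -59 - 9 = -68)
(-31805 + y(-183, -131))*(23142 - 32681) = (-31805 - 68)*(23142 - 32681) = -31873*(-9539) = 304036547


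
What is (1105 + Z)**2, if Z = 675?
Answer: 3168400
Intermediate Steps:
(1105 + Z)**2 = (1105 + 675)**2 = 1780**2 = 3168400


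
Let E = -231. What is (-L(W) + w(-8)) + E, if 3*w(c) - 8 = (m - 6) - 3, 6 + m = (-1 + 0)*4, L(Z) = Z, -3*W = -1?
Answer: -235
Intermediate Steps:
W = ⅓ (W = -⅓*(-1) = ⅓ ≈ 0.33333)
m = -10 (m = -6 + (-1 + 0)*4 = -6 - 1*4 = -6 - 4 = -10)
w(c) = -11/3 (w(c) = 8/3 + ((-10 - 6) - 3)/3 = 8/3 + (-16 - 3)/3 = 8/3 + (⅓)*(-19) = 8/3 - 19/3 = -11/3)
(-L(W) + w(-8)) + E = (-1*⅓ - 11/3) - 231 = (-⅓ - 11/3) - 231 = -4 - 231 = -235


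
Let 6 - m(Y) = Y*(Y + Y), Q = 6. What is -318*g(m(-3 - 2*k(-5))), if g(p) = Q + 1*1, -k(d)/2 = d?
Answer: -2226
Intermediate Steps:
k(d) = -2*d
m(Y) = 6 - 2*Y² (m(Y) = 6 - Y*(Y + Y) = 6 - Y*2*Y = 6 - 2*Y²)
g(p) = 7 (g(p) = 6 + 1*1 = 6 + 1 = 7)
-318*g(m(-3 - 2*k(-5))) = -318*7 = -2226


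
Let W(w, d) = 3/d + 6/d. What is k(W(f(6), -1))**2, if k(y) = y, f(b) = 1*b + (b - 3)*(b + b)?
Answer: 81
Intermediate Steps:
f(b) = b + 2*b*(-3 + b) (f(b) = b + (-3 + b)*(2*b) = b + 2*b*(-3 + b))
W(w, d) = 9/d
k(W(f(6), -1))**2 = (9/(-1))**2 = (9*(-1))**2 = (-9)**2 = 81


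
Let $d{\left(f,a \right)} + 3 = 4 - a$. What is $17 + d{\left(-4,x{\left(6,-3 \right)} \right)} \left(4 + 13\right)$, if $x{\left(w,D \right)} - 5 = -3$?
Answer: $0$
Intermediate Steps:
$x{\left(w,D \right)} = 2$ ($x{\left(w,D \right)} = 5 - 3 = 2$)
$d{\left(f,a \right)} = 1 - a$ ($d{\left(f,a \right)} = -3 - \left(-4 + a\right) = 1 - a$)
$17 + d{\left(-4,x{\left(6,-3 \right)} \right)} \left(4 + 13\right) = 17 + \left(1 - 2\right) \left(4 + 13\right) = 17 + \left(1 - 2\right) 17 = 17 - 17 = 0$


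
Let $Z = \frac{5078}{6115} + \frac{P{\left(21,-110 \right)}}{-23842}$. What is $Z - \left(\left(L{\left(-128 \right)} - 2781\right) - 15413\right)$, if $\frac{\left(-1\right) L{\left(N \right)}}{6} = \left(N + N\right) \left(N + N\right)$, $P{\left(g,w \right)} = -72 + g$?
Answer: $\frac{59981160981841}{145793830} \approx 4.1141 \cdot 10^{5}$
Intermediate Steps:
$L{\left(N \right)} = - 24 N^{2}$ ($L{\left(N \right)} = - 6 \left(N + N\right) \left(N + N\right) = - 6 \cdot 2 N 2 N = - 6 \cdot 4 N^{2} = - 24 N^{2}$)
$Z = \frac{121381541}{145793830}$ ($Z = \frac{5078}{6115} + \frac{-72 + 21}{-23842} = 5078 \cdot \frac{1}{6115} - - \frac{51}{23842} = \frac{5078}{6115} + \frac{51}{23842} = \frac{121381541}{145793830} \approx 0.83256$)
$Z - \left(\left(L{\left(-128 \right)} - 2781\right) - 15413\right) = \frac{121381541}{145793830} - \left(\left(- 24 \left(-128\right)^{2} - 2781\right) - 15413\right) = \frac{121381541}{145793830} - \left(\left(\left(-24\right) 16384 - 2781\right) - 15413\right) = \frac{121381541}{145793830} - \left(\left(-393216 - 2781\right) - 15413\right) = \frac{121381541}{145793830} - \left(-395997 - 15413\right) = \frac{121381541}{145793830} - -411410 = \frac{121381541}{145793830} + 411410 = \frac{59981160981841}{145793830}$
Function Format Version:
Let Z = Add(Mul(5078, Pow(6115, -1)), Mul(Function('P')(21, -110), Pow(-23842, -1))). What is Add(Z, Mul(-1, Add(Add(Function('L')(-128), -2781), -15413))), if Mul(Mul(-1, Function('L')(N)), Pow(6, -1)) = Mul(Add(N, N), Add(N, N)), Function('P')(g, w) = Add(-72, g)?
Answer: Rational(59981160981841, 145793830) ≈ 4.1141e+5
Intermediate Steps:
Function('L')(N) = Mul(-24, Pow(N, 2)) (Function('L')(N) = Mul(-6, Mul(Add(N, N), Add(N, N))) = Mul(-6, Mul(Mul(2, N), Mul(2, N))) = Mul(-6, Mul(4, Pow(N, 2))) = Mul(-24, Pow(N, 2)))
Z = Rational(121381541, 145793830) (Z = Add(Mul(5078, Pow(6115, -1)), Mul(Add(-72, 21), Pow(-23842, -1))) = Add(Mul(5078, Rational(1, 6115)), Mul(-51, Rational(-1, 23842))) = Add(Rational(5078, 6115), Rational(51, 23842)) = Rational(121381541, 145793830) ≈ 0.83256)
Add(Z, Mul(-1, Add(Add(Function('L')(-128), -2781), -15413))) = Add(Rational(121381541, 145793830), Mul(-1, Add(Add(Mul(-24, Pow(-128, 2)), -2781), -15413))) = Add(Rational(121381541, 145793830), Mul(-1, Add(Add(Mul(-24, 16384), -2781), -15413))) = Add(Rational(121381541, 145793830), Mul(-1, Add(Add(-393216, -2781), -15413))) = Add(Rational(121381541, 145793830), Mul(-1, Add(-395997, -15413))) = Add(Rational(121381541, 145793830), Mul(-1, -411410)) = Add(Rational(121381541, 145793830), 411410) = Rational(59981160981841, 145793830)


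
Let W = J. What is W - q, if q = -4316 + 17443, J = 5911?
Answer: -7216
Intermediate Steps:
W = 5911
q = 13127
W - q = 5911 - 1*13127 = 5911 - 13127 = -7216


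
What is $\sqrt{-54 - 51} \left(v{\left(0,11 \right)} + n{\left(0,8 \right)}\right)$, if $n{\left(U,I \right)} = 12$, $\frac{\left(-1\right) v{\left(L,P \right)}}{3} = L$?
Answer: $12 i \sqrt{105} \approx 122.96 i$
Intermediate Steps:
$v{\left(L,P \right)} = - 3 L$
$\sqrt{-54 - 51} \left(v{\left(0,11 \right)} + n{\left(0,8 \right)}\right) = \sqrt{-54 - 51} \left(\left(-3\right) 0 + 12\right) = \sqrt{-105} \left(0 + 12\right) = i \sqrt{105} \cdot 12 = 12 i \sqrt{105}$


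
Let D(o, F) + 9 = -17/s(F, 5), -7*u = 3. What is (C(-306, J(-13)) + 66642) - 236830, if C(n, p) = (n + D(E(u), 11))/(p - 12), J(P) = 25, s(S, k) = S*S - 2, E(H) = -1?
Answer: -15489314/91 ≈ -1.7021e+5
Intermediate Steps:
u = -3/7 (u = -⅐*3 = -3/7 ≈ -0.42857)
s(S, k) = -2 + S² (s(S, k) = S² - 2 = -2 + S²)
D(o, F) = -9 - 17/(-2 + F²)
C(n, p) = (-64/7 + n)/(-12 + p) (C(n, p) = (n + (1 - 9*11²)/(-2 + 11²))/(p - 12) = (n + (1 - 9*121)/(-2 + 121))/(-12 + p) = (n + (1 - 1089)/119)/(-12 + p) = (n + (1/119)*(-1088))/(-12 + p) = (n - 64/7)/(-12 + p) = (-64/7 + n)/(-12 + p))
(C(-306, J(-13)) + 66642) - 236830 = ((-64/7 - 306)/(-12 + 25) + 66642) - 236830 = (-2206/7/13 + 66642) - 236830 = ((1/13)*(-2206/7) + 66642) - 236830 = (-2206/91 + 66642) - 236830 = 6062216/91 - 236830 = -15489314/91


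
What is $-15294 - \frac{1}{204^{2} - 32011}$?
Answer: $- \frac{146898871}{9605} \approx -15294.0$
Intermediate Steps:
$-15294 - \frac{1}{204^{2} - 32011} = -15294 - \frac{1}{41616 - 32011} = -15294 - \frac{1}{9605} = - \frac{146898871}{9605}$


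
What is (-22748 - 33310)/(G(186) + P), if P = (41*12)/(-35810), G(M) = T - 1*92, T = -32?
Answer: 501859245/1110233 ≈ 452.03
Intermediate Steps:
G(M) = -124 (G(M) = -32 - 1*92 = -32 - 92 = -124)
P = -246/17905 (P = 492*(-1/35810) = -246/17905 ≈ -0.013739)
(-22748 - 33310)/(G(186) + P) = (-22748 - 33310)/(-124 - 246/17905) = -56058/(-2220466/17905) = -56058*(-17905/2220466) = 501859245/1110233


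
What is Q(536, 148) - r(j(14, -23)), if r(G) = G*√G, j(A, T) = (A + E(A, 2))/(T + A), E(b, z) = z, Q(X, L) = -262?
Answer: -262 + 64*I/27 ≈ -262.0 + 2.3704*I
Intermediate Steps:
j(A, T) = (2 + A)/(A + T) (j(A, T) = (A + 2)/(T + A) = (2 + A)/(A + T))
r(G) = G^(3/2)
Q(536, 148) - r(j(14, -23)) = -262 - ((2 + 14)/(14 - 23))^(3/2) = -262 - (16/(-9))^(3/2) = -262 - (-⅑*16)^(3/2) = -262 - (-16/9)^(3/2) = -262 - (-64)*I/27 = -262 + 64*I/27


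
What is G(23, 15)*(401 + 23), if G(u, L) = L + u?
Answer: 16112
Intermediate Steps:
G(23, 15)*(401 + 23) = (15 + 23)*(401 + 23) = 38*424 = 16112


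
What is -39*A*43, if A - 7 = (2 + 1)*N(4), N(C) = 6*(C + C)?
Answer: -253227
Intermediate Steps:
N(C) = 12*C (N(C) = 6*(2*C) = 12*C)
A = 151 (A = 7 + (2 + 1)*(12*4) = 7 + 3*48 = 7 + 144 = 151)
-39*A*43 = -39*151*43 = -5889*43 = -253227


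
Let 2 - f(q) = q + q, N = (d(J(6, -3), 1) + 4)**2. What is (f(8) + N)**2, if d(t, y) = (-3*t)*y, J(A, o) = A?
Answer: 33124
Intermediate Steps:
d(t, y) = -3*t*y
N = 196 (N = (-3*6*1 + 4)**2 = (-18 + 4)**2 = (-14)**2 = 196)
f(q) = 2 - 2*q (f(q) = 2 - (q + q) = 2 - 2*q)
(f(8) + N)**2 = ((2 - 2*8) + 196)**2 = ((2 - 16) + 196)**2 = (-14 + 196)**2 = 182**2 = 33124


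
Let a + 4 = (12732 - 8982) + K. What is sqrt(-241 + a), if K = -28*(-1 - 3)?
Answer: sqrt(3617) ≈ 60.141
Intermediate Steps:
K = 112 (K = -28*(-4) = 112)
a = 3858 (a = -4 + ((12732 - 8982) + 112) = -4 + (3750 + 112) = -4 + 3862 = 3858)
sqrt(-241 + a) = sqrt(-241 + 3858) = sqrt(3617)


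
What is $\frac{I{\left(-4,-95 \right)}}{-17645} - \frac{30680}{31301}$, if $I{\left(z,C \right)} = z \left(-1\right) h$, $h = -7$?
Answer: $- \frac{540472172}{552306145} \approx -0.97857$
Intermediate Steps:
$I{\left(z,C \right)} = 7 z$ ($I{\left(z,C \right)} = z \left(-1\right) \left(-7\right) = - z \left(-7\right) = 7 z$)
$\frac{I{\left(-4,-95 \right)}}{-17645} - \frac{30680}{31301} = \frac{7 \left(-4\right)}{-17645} - \frac{30680}{31301} = \left(-28\right) \left(- \frac{1}{17645}\right) - \frac{30680}{31301} = \frac{28}{17645} - \frac{30680}{31301} = - \frac{540472172}{552306145}$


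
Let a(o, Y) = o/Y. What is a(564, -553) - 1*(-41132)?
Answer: 22745432/553 ≈ 41131.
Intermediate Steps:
a(564, -553) - 1*(-41132) = 564/(-553) - 1*(-41132) = 564*(-1/553) + 41132 = -564/553 + 41132 = 22745432/553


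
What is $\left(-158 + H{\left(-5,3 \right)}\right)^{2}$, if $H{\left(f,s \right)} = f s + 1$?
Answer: $29584$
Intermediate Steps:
$H{\left(f,s \right)} = 1 + f s$
$\left(-158 + H{\left(-5,3 \right)}\right)^{2} = \left(-158 + \left(1 - 15\right)\right)^{2} = \left(-158 - 14\right)^{2} = \left(-172\right)^{2} = 29584$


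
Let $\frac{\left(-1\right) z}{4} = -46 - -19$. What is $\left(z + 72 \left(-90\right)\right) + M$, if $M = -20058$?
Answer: $-26430$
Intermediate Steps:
$z = 108$ ($z = - 4 \left(-46 - -19\right) = - 4 \left(-46 + 19\right) = \left(-4\right) \left(-27\right) = 108$)
$\left(z + 72 \left(-90\right)\right) + M = \left(108 + 72 \left(-90\right)\right) - 20058 = \left(108 - 6480\right) - 20058 = -6372 - 20058 = -26430$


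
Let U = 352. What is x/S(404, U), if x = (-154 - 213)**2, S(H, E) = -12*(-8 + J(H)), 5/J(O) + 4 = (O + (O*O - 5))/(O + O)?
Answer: 7200608629/5116096 ≈ 1407.4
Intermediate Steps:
J(O) = 5/(-4 + (-5 + O + O**2)/(2*O)) (J(O) = 5/(-4 + (O + (O*O - 5))/(O + O)) = 5/(-4 + (O + (O**2 - 5))/((2*O))) = 5/(-4 + (O + (-5 + O**2))*(1/(2*O))) = 5/(-4 + (-5 + O + O**2)*(1/(2*O))) = 5/(-4 + (-5 + O + O**2)/(2*O)))
S(H, E) = 96 - 120*H/(-5 + H**2 - 7*H) (S(H, E) = -12*(-8 + 10*H/(-5 + H**2 - 7*H)) = 96 - 120*H/(-5 + H**2 - 7*H))
x = 134689 (x = (-367)**2 = 134689)
x/S(404, U) = 134689/((24*(20 - 4*404**2 + 33*404)/(5 - 1*404**2 + 7*404))) = 134689/((24*(20 - 4*163216 + 13332)/(5 - 1*163216 + 2828))) = 134689/((24*(20 - 652864 + 13332)/(5 - 163216 + 2828))) = 134689/((24*(-639512)/(-160383))) = 134689/((24*(-1/160383)*(-639512))) = 134689/(5116096/53461) = 134689*(53461/5116096) = 7200608629/5116096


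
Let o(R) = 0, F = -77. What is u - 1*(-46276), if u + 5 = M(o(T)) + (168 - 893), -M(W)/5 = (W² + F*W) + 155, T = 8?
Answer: 44771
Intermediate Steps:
M(W) = -775 - 5*W² + 385*W (M(W) = -5*((W² - 77*W) + 155) = -5*(155 + W² - 77*W) = -775 - 5*W² + 385*W)
u = -1505 (u = -5 + ((-775 - 5*0² + 385*0) + (168 - 893)) = -5 + ((-775 - 5*0 + 0) - 725) = -5 + ((-775 + 0 + 0) - 725) = -5 + (-775 - 725) = -5 - 1500 = -1505)
u - 1*(-46276) = -1505 - 1*(-46276) = -1505 + 46276 = 44771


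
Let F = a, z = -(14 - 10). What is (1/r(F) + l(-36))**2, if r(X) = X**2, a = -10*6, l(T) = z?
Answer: 207331201/12960000 ≈ 15.998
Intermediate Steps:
z = -4 (z = -1*4 = -4)
l(T) = -4
a = -60
F = -60
(1/r(F) + l(-36))**2 = (1/((-60)**2) - 4)**2 = (1/3600 - 4)**2 = (-14399/3600)**2 = 207331201/12960000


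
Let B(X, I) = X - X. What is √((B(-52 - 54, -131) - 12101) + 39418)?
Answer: √27317 ≈ 165.28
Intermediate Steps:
B(X, I) = 0
√((B(-52 - 54, -131) - 12101) + 39418) = √((0 - 12101) + 39418) = √(-12101 + 39418) = √27317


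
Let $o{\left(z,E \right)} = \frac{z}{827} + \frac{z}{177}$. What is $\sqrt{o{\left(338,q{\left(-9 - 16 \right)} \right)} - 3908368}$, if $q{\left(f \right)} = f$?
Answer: $\frac{2 i \sqrt{20935953821426370}}{146379} \approx 1977.0 i$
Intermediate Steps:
$o{\left(z,E \right)} = \frac{1004 z}{146379}$ ($o{\left(z,E \right)} = z \frac{1}{827} + z \frac{1}{177} = \frac{z}{827} + \frac{z}{177} = \frac{1004 z}{146379}$)
$\sqrt{o{\left(338,q{\left(-9 - 16 \right)} \right)} - 3908368} = \sqrt{\frac{1004}{146379} \cdot 338 - 3908368} = \sqrt{\frac{339352}{146379} - 3908368} = \sqrt{- \frac{572102660120}{146379}} = \frac{2 i \sqrt{20935953821426370}}{146379}$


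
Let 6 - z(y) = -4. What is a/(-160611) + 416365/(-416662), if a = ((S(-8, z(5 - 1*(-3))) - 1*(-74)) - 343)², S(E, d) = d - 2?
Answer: -31752077039/22306833494 ≈ -1.4234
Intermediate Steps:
z(y) = 10 (z(y) = 6 - 1*(-4) = 6 + 4 = 10)
S(E, d) = -2 + d
a = 68121 (a = (((-2 + 10) - 1*(-74)) - 343)² = ((8 + 74) - 343)² = (82 - 343)² = (-261)² = 68121)
a/(-160611) + 416365/(-416662) = 68121/(-160611) + 416365/(-416662) = 68121*(-1/160611) + 416365*(-1/416662) = -22707/53537 - 416365/416662 = -31752077039/22306833494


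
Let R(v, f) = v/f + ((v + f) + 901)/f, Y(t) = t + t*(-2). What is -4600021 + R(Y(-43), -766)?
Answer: -3523616307/766 ≈ -4.6000e+6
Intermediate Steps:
Y(t) = -t (Y(t) = t - 2*t = -t)
R(v, f) = v/f + (901 + f + v)/f (R(v, f) = v/f + ((f + v) + 901)/f = v/f + (901 + f + v)/f)
-4600021 + R(Y(-43), -766) = -4600021 + (901 - 766 + 2*(-1*(-43)))/(-766) = -4600021 - (901 - 766 + 2*43)/766 = -4600021 - (901 - 766 + 86)/766 = -4600021 - 1/766*221 = -4600021 - 221/766 = -3523616307/766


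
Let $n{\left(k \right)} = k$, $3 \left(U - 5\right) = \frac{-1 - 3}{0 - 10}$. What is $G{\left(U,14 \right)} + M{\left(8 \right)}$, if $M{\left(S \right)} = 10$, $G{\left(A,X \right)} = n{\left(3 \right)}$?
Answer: $13$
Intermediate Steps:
$U = \frac{77}{15}$ ($U = 5 + \frac{\left(-1 - 3\right) \frac{1}{0 - 10}}{3} = 5 + \frac{\left(-4\right) \frac{1}{-10}}{3} = 5 + \frac{\left(-4\right) \left(- \frac{1}{10}\right)}{3} = 5 + \frac{1}{3} \cdot \frac{2}{5} = 5 + \frac{2}{15} = \frac{77}{15} \approx 5.1333$)
$G{\left(A,X \right)} = 3$
$G{\left(U,14 \right)} + M{\left(8 \right)} = 3 + 10 = 13$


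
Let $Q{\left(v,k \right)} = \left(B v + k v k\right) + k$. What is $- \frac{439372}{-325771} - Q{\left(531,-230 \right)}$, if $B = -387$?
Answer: $- \frac{9083854483011}{325771} \approx -2.7884 \cdot 10^{7}$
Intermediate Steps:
$Q{\left(v,k \right)} = k - 387 v + v k^{2}$ ($Q{\left(v,k \right)} = \left(- 387 v + k v k\right) + k = \left(- 387 v + v k^{2}\right) + k = k - 387 v + v k^{2}$)
$- \frac{439372}{-325771} - Q{\left(531,-230 \right)} = - \frac{439372}{-325771} - \left(-230 - 205497 + 531 \left(-230\right)^{2}\right) = \left(-439372\right) \left(- \frac{1}{325771}\right) - \left(-230 - 205497 + 531 \cdot 52900\right) = \frac{439372}{325771} - \left(-230 - 205497 + 28089900\right) = \frac{439372}{325771} - 27884173 = - \frac{9083854483011}{325771}$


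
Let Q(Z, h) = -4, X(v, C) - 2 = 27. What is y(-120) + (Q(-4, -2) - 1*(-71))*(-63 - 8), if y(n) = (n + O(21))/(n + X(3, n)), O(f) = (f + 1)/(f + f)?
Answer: -699086/147 ≈ -4755.7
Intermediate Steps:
X(v, C) = 29 (X(v, C) = 2 + 27 = 29)
O(f) = (1 + f)/(2*f) (O(f) = (1 + f)/((2*f)) = (1 + f)*(1/(2*f)) = (1 + f)/(2*f))
y(n) = (11/21 + n)/(29 + n) (y(n) = (n + (½)*(1 + 21)/21)/(n + 29) = (n + (½)*(1/21)*22)/(29 + n) = (n + 11/21)/(29 + n) = (11/21 + n)/(29 + n))
y(-120) + (Q(-4, -2) - 1*(-71))*(-63 - 8) = (11/21 - 120)/(29 - 120) + (-4 - 1*(-71))*(-63 - 8) = -2509/21/(-91) + (-4 + 71)*(-71) = -1/91*(-2509/21) + 67*(-71) = 193/147 - 4757 = -699086/147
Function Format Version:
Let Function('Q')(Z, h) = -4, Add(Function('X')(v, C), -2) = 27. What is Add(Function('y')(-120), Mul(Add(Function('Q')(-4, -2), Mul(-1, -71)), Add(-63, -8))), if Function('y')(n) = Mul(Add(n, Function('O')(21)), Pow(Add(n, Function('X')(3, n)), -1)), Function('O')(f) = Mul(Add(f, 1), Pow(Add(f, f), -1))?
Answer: Rational(-699086, 147) ≈ -4755.7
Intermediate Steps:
Function('X')(v, C) = 29 (Function('X')(v, C) = Add(2, 27) = 29)
Function('O')(f) = Mul(Rational(1, 2), Pow(f, -1), Add(1, f)) (Function('O')(f) = Mul(Add(1, f), Pow(Mul(2, f), -1)) = Mul(Add(1, f), Mul(Rational(1, 2), Pow(f, -1))) = Mul(Rational(1, 2), Pow(f, -1), Add(1, f)))
Function('y')(n) = Mul(Pow(Add(29, n), -1), Add(Rational(11, 21), n)) (Function('y')(n) = Mul(Add(n, Mul(Rational(1, 2), Pow(21, -1), Add(1, 21))), Pow(Add(n, 29), -1)) = Mul(Add(n, Mul(Rational(1, 2), Rational(1, 21), 22)), Pow(Add(29, n), -1)) = Mul(Add(n, Rational(11, 21)), Pow(Add(29, n), -1)) = Mul(Add(Rational(11, 21), n), Pow(Add(29, n), -1)) = Mul(Pow(Add(29, n), -1), Add(Rational(11, 21), n)))
Add(Function('y')(-120), Mul(Add(Function('Q')(-4, -2), Mul(-1, -71)), Add(-63, -8))) = Add(Mul(Pow(Add(29, -120), -1), Add(Rational(11, 21), -120)), Mul(Add(-4, Mul(-1, -71)), Add(-63, -8))) = Add(Mul(Pow(-91, -1), Rational(-2509, 21)), Mul(Add(-4, 71), -71)) = Add(Mul(Rational(-1, 91), Rational(-2509, 21)), Mul(67, -71)) = Add(Rational(193, 147), -4757) = Rational(-699086, 147)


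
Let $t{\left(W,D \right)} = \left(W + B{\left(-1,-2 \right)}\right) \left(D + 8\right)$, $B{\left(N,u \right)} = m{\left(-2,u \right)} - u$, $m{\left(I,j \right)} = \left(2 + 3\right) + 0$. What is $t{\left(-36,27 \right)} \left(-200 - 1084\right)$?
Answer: $1303260$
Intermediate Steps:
$m{\left(I,j \right)} = 5$ ($m{\left(I,j \right)} = 5 + 0 = 5$)
$B{\left(N,u \right)} = 5 - u$
$t{\left(W,D \right)} = \left(7 + W\right) \left(8 + D\right)$ ($t{\left(W,D \right)} = \left(W + \left(5 - -2\right)\right) \left(D + 8\right) = \left(W + \left(5 + 2\right)\right) \left(8 + D\right) = \left(W + 7\right) \left(8 + D\right) = \left(7 + W\right) \left(8 + D\right)$)
$t{\left(-36,27 \right)} \left(-200 - 1084\right) = \left(56 + 7 \cdot 27 + 8 \left(-36\right) + 27 \left(-36\right)\right) \left(-200 - 1084\right) = \left(56 + 189 - 288 - 972\right) \left(-1284\right) = \left(-1015\right) \left(-1284\right) = 1303260$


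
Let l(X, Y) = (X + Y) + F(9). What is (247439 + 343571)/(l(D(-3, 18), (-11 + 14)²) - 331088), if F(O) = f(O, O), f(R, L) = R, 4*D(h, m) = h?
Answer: -2364040/1324283 ≈ -1.7851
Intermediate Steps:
D(h, m) = h/4
F(O) = O
l(X, Y) = 9 + X + Y (l(X, Y) = (X + Y) + 9 = 9 + X + Y)
(247439 + 343571)/(l(D(-3, 18), (-11 + 14)²) - 331088) = (247439 + 343571)/((9 + (¼)*(-3) + (-11 + 14)²) - 331088) = 591010/((9 - ¾ + 3²) - 331088) = 591010/((9 - ¾ + 9) - 331088) = 591010/(69/4 - 331088) = 591010/(-1324283/4) = 591010*(-4/1324283) = -2364040/1324283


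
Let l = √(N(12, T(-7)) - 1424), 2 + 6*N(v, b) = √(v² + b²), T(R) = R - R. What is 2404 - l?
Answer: 2404 - I*√12801/3 ≈ 2404.0 - 37.714*I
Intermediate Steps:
T(R) = 0
N(v, b) = -⅓ + √(b² + v²)/6 (N(v, b) = -⅓ + √(v² + b²)/6 = -⅓ + √(b² + v²)/6)
l = I*√12801/3 (l = √((-⅓ + √(0² + 12²)/6) - 1424) = √((-⅓ + √(0 + 144)/6) - 1424) = √((-⅓ + √144/6) - 1424) = √((-⅓ + (⅙)*12) - 1424) = √((-⅓ + 2) - 1424) = √(5/3 - 1424) = √(-4267/3) = I*√12801/3 ≈ 37.714*I)
2404 - l = 2404 - I*√12801/3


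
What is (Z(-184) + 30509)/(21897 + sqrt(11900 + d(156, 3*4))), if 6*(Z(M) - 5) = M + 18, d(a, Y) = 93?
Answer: 667559241/479466616 - 91459*sqrt(11993)/1438399848 ≈ 1.3853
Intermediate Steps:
Z(M) = 8 + M/6 (Z(M) = 5 + (M + 18)/6 = 5 + (18 + M)/6 = 5 + (3 + M/6) = 8 + M/6)
(Z(-184) + 30509)/(21897 + sqrt(11900 + d(156, 3*4))) = ((8 + (1/6)*(-184)) + 30509)/(21897 + sqrt(11900 + 93)) = ((8 - 92/3) + 30509)/(21897 + sqrt(11993)) = (-68/3 + 30509)/(21897 + sqrt(11993)) = 91459/(3*(21897 + sqrt(11993)))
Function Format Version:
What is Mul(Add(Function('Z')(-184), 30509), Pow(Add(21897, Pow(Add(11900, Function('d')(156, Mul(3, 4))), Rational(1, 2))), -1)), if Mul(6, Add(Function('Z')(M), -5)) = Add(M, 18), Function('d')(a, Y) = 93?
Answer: Add(Rational(667559241, 479466616), Mul(Rational(-91459, 1438399848), Pow(11993, Rational(1, 2)))) ≈ 1.3853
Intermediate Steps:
Function('Z')(M) = Add(8, Mul(Rational(1, 6), M)) (Function('Z')(M) = Add(5, Mul(Rational(1, 6), Add(M, 18))) = Add(5, Mul(Rational(1, 6), Add(18, M))) = Add(5, Add(3, Mul(Rational(1, 6), M))) = Add(8, Mul(Rational(1, 6), M)))
Mul(Add(Function('Z')(-184), 30509), Pow(Add(21897, Pow(Add(11900, Function('d')(156, Mul(3, 4))), Rational(1, 2))), -1)) = Mul(Add(Add(8, Mul(Rational(1, 6), -184)), 30509), Pow(Add(21897, Pow(Add(11900, 93), Rational(1, 2))), -1)) = Mul(Add(Add(8, Rational(-92, 3)), 30509), Pow(Add(21897, Pow(11993, Rational(1, 2))), -1)) = Mul(Add(Rational(-68, 3), 30509), Pow(Add(21897, Pow(11993, Rational(1, 2))), -1)) = Mul(Rational(91459, 3), Pow(Add(21897, Pow(11993, Rational(1, 2))), -1))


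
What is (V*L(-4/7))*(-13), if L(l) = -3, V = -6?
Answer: -234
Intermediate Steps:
(V*L(-4/7))*(-13) = -6*(-3)*(-13) = 18*(-13) = -234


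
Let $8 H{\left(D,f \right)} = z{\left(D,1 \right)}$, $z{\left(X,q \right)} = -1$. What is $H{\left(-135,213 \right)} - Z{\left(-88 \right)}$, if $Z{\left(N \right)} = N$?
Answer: $\frac{703}{8} \approx 87.875$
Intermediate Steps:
$H{\left(D,f \right)} = - \frac{1}{8}$ ($H{\left(D,f \right)} = \frac{1}{8} \left(-1\right) = - \frac{1}{8}$)
$H{\left(-135,213 \right)} - Z{\left(-88 \right)} = - \frac{1}{8} - -88 = - \frac{1}{8} + 88 = \frac{703}{8}$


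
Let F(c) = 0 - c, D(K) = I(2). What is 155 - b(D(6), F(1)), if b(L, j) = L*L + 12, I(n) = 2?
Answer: 139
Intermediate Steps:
D(K) = 2
F(c) = -c
b(L, j) = 12 + L**2 (b(L, j) = L**2 + 12 = 12 + L**2)
155 - b(D(6), F(1)) = 155 - (12 + 2**2) = 155 - (12 + 4) = 155 - 1*16 = 155 - 16 = 139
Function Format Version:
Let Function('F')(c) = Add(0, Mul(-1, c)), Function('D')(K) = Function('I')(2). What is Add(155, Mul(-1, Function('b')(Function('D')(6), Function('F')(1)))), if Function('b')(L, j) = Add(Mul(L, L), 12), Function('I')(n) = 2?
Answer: 139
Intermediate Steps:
Function('D')(K) = 2
Function('F')(c) = Mul(-1, c)
Function('b')(L, j) = Add(12, Pow(L, 2)) (Function('b')(L, j) = Add(Pow(L, 2), 12) = Add(12, Pow(L, 2)))
Add(155, Mul(-1, Function('b')(Function('D')(6), Function('F')(1)))) = Add(155, Mul(-1, Add(12, Pow(2, 2)))) = Add(155, Mul(-1, Add(12, 4))) = Add(155, Mul(-1, 16)) = Add(155, -16) = 139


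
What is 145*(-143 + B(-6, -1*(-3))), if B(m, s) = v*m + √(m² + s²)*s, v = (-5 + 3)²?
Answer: -24215 + 1305*√5 ≈ -21297.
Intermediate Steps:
v = 4 (v = (-2)² = 4)
B(m, s) = 4*m + s*√(m² + s²) (B(m, s) = 4*m + √(m² + s²)*s = 4*m + s*√(m² + s²))
145*(-143 + B(-6, -1*(-3))) = 145*(-143 + (4*(-6) + (-1*(-3))*√((-6)² + (-1*(-3))²))) = 145*(-143 + (-24 + 3*√(36 + 3²))) = 145*(-143 + (-24 + 3*√(36 + 9))) = 145*(-143 + (-24 + 3*√45)) = 145*(-143 + (-24 + 3*(3*√5))) = 145*(-143 + (-24 + 9*√5)) = 145*(-167 + 9*√5) = -24215 + 1305*√5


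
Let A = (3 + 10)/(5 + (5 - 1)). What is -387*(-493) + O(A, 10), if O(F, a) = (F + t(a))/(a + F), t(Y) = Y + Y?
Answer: 19651666/103 ≈ 1.9079e+5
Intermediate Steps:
t(Y) = 2*Y
A = 13/9 (A = 13/(5 + 4) = 13/9 ≈ 1.4444)
O(F, a) = (F + 2*a)/(F + a) (O(F, a) = (F + 2*a)/(a + F) = (F + 2*a)/(F + a))
-387*(-493) + O(A, 10) = -387*(-493) + (13/9 + 2*10)/(13/9 + 10) = 190791 + (13/9 + 20)/(103/9) = 190791 + (9/103)*(193/9) = 190791 + 193/103 = 19651666/103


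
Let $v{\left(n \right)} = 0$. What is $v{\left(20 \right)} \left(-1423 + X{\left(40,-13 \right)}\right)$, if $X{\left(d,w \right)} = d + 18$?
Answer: $0$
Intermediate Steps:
$X{\left(d,w \right)} = 18 + d$
$v{\left(20 \right)} \left(-1423 + X{\left(40,-13 \right)}\right) = 0 \left(-1423 + \left(18 + 40\right)\right) = 0 \left(-1423 + 58\right) = 0 \left(-1365\right) = 0$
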